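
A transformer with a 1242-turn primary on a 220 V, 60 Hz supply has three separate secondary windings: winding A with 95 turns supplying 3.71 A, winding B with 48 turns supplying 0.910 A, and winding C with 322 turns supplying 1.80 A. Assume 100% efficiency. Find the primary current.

V_A = 220 × 95/1242 = 16.828 V; V_B = 220 × 48/1242 = 8.5024 V; V_C = 220 × 322/1242 = 57.037 V.
P_out = V_A I_A + V_B I_B + V_C I_C = 16.828×3.71 + 8.5024×0.910 + 57.037×1.80 = 62.431 + 7.7372 + 102.67 = 172.83 W.
Ideal ⇒ P_in = P_out, so I_p = P_out/V_p = 172.83/220 = 0.786 A.

I_p ≈ 0.786 A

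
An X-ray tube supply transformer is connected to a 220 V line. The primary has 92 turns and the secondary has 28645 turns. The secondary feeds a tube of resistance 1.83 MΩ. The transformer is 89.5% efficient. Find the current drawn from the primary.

I_p ≈ 13.0 A

V_s = 220 × 28645/92 = 68499 V.
I_s = V_s/R = 68499/(1.83×10^6) = 0.037431 A.
P_out = V_s I_s = 68499 × 0.037431 = 2564.0 W.
P_in = P_out/η = 2564.0/0.895 = 2864.8 W.
I_p = P_in/V_p = 2864.8/220 = 13.0 A.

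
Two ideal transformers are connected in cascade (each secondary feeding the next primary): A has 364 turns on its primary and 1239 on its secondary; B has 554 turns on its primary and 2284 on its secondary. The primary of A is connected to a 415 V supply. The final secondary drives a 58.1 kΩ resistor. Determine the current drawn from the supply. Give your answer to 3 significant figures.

After A: V = 415.00 × 1239/364 = 1412.6 V.
After B: V = 1412.6 × 2284/554 = 5823.8 V.
I_load = 5823.8/58100 = 0.10024 A, so P_out = 5823.8 × 0.10024 = 583.76 W.
All ideal ⇒ P_in = P_out, so I_supply = 583.76/415 = 1.41 A.

I_supply ≈ 1.41 A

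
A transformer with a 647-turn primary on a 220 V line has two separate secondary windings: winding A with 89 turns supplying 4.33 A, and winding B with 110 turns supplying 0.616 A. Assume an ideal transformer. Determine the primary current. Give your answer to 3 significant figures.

V_A = 220 × 89/647 = 30.263 V; V_B = 220 × 110/647 = 37.403 V.
P_out = V_A I_A + V_B I_B = 30.263×4.33 + 37.403×0.616 = 131.04 + 23.040 = 154.08 W.
Ideal ⇒ P_in = P_out, so I_p = P_out/V_p = 154.08/220 = 0.700 A.

I_p ≈ 0.700 A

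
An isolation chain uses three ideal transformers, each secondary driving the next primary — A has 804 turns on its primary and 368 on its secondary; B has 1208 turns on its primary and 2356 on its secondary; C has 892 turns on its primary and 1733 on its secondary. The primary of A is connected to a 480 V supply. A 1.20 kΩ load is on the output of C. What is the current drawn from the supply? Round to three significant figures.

After A: V = 480.00 × 368/804 = 219.70 V.
After B: V = 219.70 × 2356/1208 = 428.49 V.
After C: V = 428.49 × 1733/892 = 832.48 V.
I_load = 832.48/1200 = 0.69374 A, so P_out = 832.48 × 0.69374 = 577.52 W.
All ideal ⇒ P_in = P_out, so I_supply = 577.52/480 = 1.20 A.

I_supply ≈ 1.20 A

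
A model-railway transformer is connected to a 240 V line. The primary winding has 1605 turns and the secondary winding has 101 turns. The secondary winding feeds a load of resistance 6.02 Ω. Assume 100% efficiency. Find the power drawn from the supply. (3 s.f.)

V_s = V_p × N_s/N_p = 240 × 101/1605 = 15.103 V.
I_s = V_s/R = 15.103/6.02 = 2.5088 A.
I_p = I_s × N_s/N_p = 2.5088 × 101/1605 = 0.15787 A.
P = V_p I_p = 240 × 0.15787 = 37.9 W.

P ≈ 37.9 W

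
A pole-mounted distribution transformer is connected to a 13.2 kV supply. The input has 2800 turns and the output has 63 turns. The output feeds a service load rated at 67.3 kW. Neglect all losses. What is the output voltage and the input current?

V_out ≈ 297 V, I_in ≈ 5.10 A

V_out = V_in × N_out/N_in = 13200 × 63/2800 = 297.00 V.
I_out = P/V_out = 67300/297.00 = 226.60 A.
I_in = I_out × N_out/N_in = 226.60 × 63/2800 = 5.10 A.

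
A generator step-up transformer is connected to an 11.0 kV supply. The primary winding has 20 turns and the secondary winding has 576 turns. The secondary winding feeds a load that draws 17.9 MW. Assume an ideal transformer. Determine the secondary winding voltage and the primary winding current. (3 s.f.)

V_s = V_p × N_s/N_p = 11000 × 576/20 = 316800 V.
I_s = P/V_s = 1.79×10^7/316800 = 56.503 A.
I_p = I_s × N_s/N_p = 56.503 × 576/20 = 1630 A.

V_s ≈ 317000 V, I_p ≈ 1630 A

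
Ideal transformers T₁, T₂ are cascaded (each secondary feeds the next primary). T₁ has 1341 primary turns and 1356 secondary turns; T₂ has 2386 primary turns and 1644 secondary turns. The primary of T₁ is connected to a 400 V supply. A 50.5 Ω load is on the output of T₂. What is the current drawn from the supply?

I_supply ≈ 3.84 A

Secondary of T₁: V = 400.00 × 1356/1341 = 404.47 V.
Secondary of T₂: V = 404.47 × 1644/2386 = 278.69 V.
I_load = 278.69/50.5 = 5.5186 A, so P_out = 278.69 × 5.5186 = 1538.0 W.
All ideal ⇒ P_in = P_out, so I_supply = 1538.0/400 = 3.84 A.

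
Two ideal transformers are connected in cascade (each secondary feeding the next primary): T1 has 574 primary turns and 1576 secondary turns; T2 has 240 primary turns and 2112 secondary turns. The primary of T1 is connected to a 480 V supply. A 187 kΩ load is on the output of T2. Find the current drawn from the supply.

I_supply ≈ 1.50 A

Secondary of T1: V = 480.00 × 1576/574 = 1317.9 V.
Secondary of T2: V = 1317.9 × 2112/240 = 11598 V.
I_load = 11598/187000 = 0.062019 A, so P_out = 11598 × 0.062019 = 719.27 W.
All ideal ⇒ P_in = P_out, so I_supply = 719.27/480 = 1.50 A.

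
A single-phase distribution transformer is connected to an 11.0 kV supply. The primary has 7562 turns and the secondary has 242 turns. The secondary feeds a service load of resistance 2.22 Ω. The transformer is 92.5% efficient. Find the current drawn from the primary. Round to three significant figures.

I_p ≈ 5.49 A

V_s = 11000 × 242/7562 = 352.02 V.
I_s = V_s/R = 352.02/2.22 = 158.57 A.
P_out = V_s I_s = 352.02 × 158.57 = 55820 W.
P_in = P_out/η = 55820/0.925 = 60346 W.
I_p = P_in/V_p = 60346/11000 = 5.49 A.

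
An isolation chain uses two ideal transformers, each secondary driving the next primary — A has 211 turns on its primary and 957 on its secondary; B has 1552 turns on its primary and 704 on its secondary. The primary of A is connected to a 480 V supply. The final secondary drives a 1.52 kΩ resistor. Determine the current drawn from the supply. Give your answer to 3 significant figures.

Secondary of A: V = 480.00 × 957/211 = 2177.1 V.
Secondary of B: V = 2177.1 × 704/1552 = 987.53 V.
I_load = 987.53/1520 = 0.64969 A, so P_out = 987.53 × 0.64969 = 641.59 W.
All ideal ⇒ P_in = P_out, so I_supply = 641.59/480 = 1.34 A.

I_supply ≈ 1.34 A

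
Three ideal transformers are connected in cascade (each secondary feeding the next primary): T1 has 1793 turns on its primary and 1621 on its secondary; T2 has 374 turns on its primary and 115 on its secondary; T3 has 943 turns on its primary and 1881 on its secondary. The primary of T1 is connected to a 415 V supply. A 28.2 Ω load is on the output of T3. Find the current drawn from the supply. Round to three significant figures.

I_supply ≈ 4.52 A

Secondary of T1: V = 415.00 × 1621/1793 = 375.19 V.
Secondary of T2: V = 375.19 × 115/374 = 115.37 V.
Secondary of T3: V = 115.37 × 1881/943 = 230.12 V.
I_load = 230.12/28.2 = 8.1603 A, so P_out = 230.12 × 8.1603 = 1877.8 W.
All ideal ⇒ P_in = P_out, so I_supply = 1877.8/415 = 4.52 A.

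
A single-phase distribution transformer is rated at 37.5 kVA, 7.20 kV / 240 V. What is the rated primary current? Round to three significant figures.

I_p = S/V_p = 37500/7200 = 5.21 A.

I_p ≈ 5.21 A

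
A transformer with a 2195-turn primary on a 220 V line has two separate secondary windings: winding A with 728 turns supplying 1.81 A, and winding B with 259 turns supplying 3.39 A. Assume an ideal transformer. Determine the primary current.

I_p ≈ 1.00 A

V_A = 220 × 728/2195 = 72.966 V; V_B = 220 × 259/2195 = 25.959 V.
P_out = V_A I_A + V_B I_B = 72.966×1.81 + 25.959×3.39 = 132.07 + 88.001 = 220.07 W.
Ideal ⇒ P_in = P_out, so I_p = P_out/V_p = 220.07/220 = 1.00 A.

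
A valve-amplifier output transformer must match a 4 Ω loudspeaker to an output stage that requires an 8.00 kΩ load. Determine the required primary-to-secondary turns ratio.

N_p/N_s ≈ 44.7

Z_p/Z_s = (N_p/N_s)², so N_p/N_s = √(8000/4) = √2000 = 44.7.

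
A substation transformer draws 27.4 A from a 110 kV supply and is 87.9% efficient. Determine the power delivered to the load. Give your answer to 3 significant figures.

P_out ≈ 2.65×10^6 W

P_in = V_p I_p = 110000 × 27.4 = 3.0140×10^6 W.
P_out = η P_in = 0.879 × 3.0140×10^6 = 2.65×10^6 W.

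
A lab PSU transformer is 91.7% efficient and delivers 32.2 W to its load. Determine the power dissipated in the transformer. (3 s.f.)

P_in = P_out/η = 32.2/0.917 = 35.1145 W.
P_loss = P_in − P_out = 35.1145 − 32.2 = 2.91 W.

P_loss ≈ 2.91 W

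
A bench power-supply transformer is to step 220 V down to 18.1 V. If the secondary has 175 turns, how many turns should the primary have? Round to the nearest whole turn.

N_p/N_s = V_p/V_s, so N_p = 175 × 220/18.1 = 2127.1 ≈ 2127 turns.

N_p = 2127 turns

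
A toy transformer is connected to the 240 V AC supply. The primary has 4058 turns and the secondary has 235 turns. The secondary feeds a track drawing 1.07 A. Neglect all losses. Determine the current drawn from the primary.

I_p ≈ 0.0620 A

For an ideal transformer I_p N_p = I_s N_s, so I_p = 1.07 × 235/4058 = 0.0620 A.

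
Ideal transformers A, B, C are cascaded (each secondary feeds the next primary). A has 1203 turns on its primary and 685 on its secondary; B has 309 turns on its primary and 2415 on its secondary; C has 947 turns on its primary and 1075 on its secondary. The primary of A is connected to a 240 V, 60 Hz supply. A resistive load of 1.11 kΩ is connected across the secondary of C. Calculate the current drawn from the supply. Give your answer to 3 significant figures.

I_supply ≈ 5.52 A

Secondary of A: V = 240.00 × 685/1203 = 136.66 V.
Secondary of B: V = 136.66 × 2415/309 = 1068.1 V.
Secondary of C: V = 1068.1 × 1075/947 = 1212.4 V.
I_load = 1212.4/1110 = 1.0923 A, so P_out = 1212.4 × 1.0923 = 1324.3 W.
All ideal ⇒ P_in = P_out, so I_supply = 1324.3/240 = 5.52 A.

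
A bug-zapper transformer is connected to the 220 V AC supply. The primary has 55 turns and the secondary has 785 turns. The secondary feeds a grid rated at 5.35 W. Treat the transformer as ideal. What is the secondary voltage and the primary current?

V_s ≈ 3140 V, I_p ≈ 0.0243 A

V_s = V_p × N_s/N_p = 220 × 785/55 = 3140.0 V.
I_s = P/V_s = 5.35/3140.0 = 0.0017038 A.
I_p = I_s × N_s/N_p = 0.0017038 × 785/55 = 0.0243 A.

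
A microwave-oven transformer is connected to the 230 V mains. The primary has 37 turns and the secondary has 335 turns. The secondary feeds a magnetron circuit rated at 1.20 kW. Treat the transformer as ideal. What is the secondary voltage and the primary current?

V_s ≈ 2080 V, I_p ≈ 5.22 A

V_s = V_p × N_s/N_p = 230 × 335/37 = 2082.4 V.
I_s = P/V_s = 1200/2082.4 = 0.57625 A.
I_p = I_s × N_s/N_p = 0.57625 × 335/37 = 5.22 A.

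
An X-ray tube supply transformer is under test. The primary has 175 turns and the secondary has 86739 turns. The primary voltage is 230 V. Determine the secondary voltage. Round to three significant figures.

V_s/V_p = N_s/N_p, so V_s = 230 × 86739/175 = 114000 V.

V_s ≈ 114000 V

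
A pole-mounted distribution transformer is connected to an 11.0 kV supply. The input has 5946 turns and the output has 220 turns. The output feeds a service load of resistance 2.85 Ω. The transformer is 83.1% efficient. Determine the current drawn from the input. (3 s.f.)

I_in ≈ 6.36 A

V_out = 11000 × 220/5946 = 407.00 V.
I_out = V_out/R = 407.00/2.85 = 142.81 A.
P_out = V_out I_out = 407.00 × 142.81 = 58121 W.
P_in = P_out/η = 58121/0.831 = 69942 W.
I_in = P_in/V_in = 69942/11000 = 6.36 A.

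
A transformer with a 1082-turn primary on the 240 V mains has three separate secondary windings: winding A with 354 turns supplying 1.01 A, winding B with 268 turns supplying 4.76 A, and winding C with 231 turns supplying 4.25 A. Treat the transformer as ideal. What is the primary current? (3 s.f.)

V_A = 240 × 354/1082 = 78.521 V; V_B = 240 × 268/1082 = 59.445 V; V_C = 240 × 231/1082 = 51.238 V.
P_out = V_A I_A + V_B I_B + V_C I_C = 78.521×1.01 + 59.445×4.76 + 51.238×4.25 = 79.306 + 282.96 + 217.76 = 580.03 W.
Ideal ⇒ P_in = P_out, so I_p = P_out/V_p = 580.03/240 = 2.42 A.

I_p ≈ 2.42 A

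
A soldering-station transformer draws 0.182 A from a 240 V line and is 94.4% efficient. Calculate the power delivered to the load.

P_in = V_in I_in = 240 × 0.182 = 43.680 W.
P_out = η P_in = 0.944 × 43.680 = 41.2 W.

P_out ≈ 41.2 W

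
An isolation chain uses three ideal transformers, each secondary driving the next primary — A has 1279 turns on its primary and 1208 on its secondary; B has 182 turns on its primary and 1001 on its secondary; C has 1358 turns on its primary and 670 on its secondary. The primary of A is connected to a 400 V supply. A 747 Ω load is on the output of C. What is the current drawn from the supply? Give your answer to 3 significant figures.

I_supply ≈ 3.52 A

Secondary of A: V = 400.00 × 1208/1279 = 377.80 V.
Secondary of B: V = 377.80 × 1001/182 = 2077.9 V.
Secondary of C: V = 2077.9 × 670/1358 = 1025.2 V.
I_load = 1025.2/747 = 1.3724 A, so P_out = 1025.2 × 1.3724 = 1406.9 W.
All ideal ⇒ P_in = P_out, so I_supply = 1406.9/400 = 3.52 A.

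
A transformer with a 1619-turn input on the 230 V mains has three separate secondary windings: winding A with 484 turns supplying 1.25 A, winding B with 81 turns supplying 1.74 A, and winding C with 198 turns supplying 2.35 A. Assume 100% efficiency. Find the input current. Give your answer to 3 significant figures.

I_in ≈ 0.748 A

V_A = 230 × 484/1619 = 68.758 V; V_B = 230 × 81/1619 = 11.507 V; V_C = 230 × 198/1619 = 28.128 V.
P_out = V_A I_A + V_B I_B + V_C I_C = 68.758×1.25 + 11.507×1.74 + 28.128×2.35 = 85.948 + 20.022 + 66.102 = 172.07 W.
Ideal ⇒ P_in = P_out, so I_in = P_out/V_in = 172.07/230 = 0.748 A.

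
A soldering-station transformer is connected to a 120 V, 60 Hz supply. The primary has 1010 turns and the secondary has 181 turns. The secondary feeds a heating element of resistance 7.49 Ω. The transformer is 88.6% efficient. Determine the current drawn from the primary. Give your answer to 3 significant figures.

I_p ≈ 0.581 A

V_s = 120 × 181/1010 = 21.505 V.
I_s = V_s/R = 21.505/7.49 = 2.8712 A.
P_out = V_s I_s = 21.505 × 2.8712 = 61.744 W.
P_in = P_out/η = 61.744/0.886 = 69.689 W.
I_p = P_in/V_p = 69.689/120 = 0.581 A.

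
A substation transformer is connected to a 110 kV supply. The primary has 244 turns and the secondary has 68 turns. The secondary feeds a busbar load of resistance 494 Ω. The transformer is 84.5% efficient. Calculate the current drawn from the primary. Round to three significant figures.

V_s = 110000 × 68/244 = 30656 V.
I_s = V_s/R = 30656/494 = 62.056 A.
P_out = V_s I_s = 30656 × 62.056 = 1.9024×10^6 W.
P_in = P_out/η = 1.9024×10^6/0.845 = 2.2513×10^6 W.
I_p = P_in/V_p = 2.2513×10^6/110000 = 20.5 A.

I_p ≈ 20.5 A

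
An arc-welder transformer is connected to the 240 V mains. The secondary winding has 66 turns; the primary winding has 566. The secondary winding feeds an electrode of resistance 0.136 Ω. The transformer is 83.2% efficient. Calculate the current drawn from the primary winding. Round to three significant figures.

I_p ≈ 28.8 A

V_s = 240 × 66/566 = 27.986 V.
I_s = V_s/R = 27.986/0.136 = 205.78 A.
P_out = V_s I_s = 27.986 × 205.78 = 5758.9 W.
P_in = P_out/η = 5758.9/0.832 = 6921.7 W.
I_p = P_in/V_p = 6921.7/240 = 28.8 A.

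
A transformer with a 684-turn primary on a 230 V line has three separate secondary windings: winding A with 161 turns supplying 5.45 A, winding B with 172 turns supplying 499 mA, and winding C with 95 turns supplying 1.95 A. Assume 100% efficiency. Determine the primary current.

I_p ≈ 1.68 A

V_A = 230 × 161/684 = 54.137 V; V_B = 230 × 172/684 = 57.836 V; V_C = 230 × 95/684 = 31.944 V.
P_out = V_A I_A + V_B I_B + V_C I_C = 54.137×5.45 + 57.836×0.499 + 31.944×1.95 = 295.05 + 28.860 + 62.292 = 386.20 W.
Ideal ⇒ P_in = P_out, so I_p = P_out/V_p = 386.20/230 = 1.68 A.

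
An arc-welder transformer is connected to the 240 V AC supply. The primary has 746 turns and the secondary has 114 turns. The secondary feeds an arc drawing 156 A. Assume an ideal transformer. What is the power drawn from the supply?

P ≈ 5720 W

I_p = I_s × N_s/N_p = 156 × 114/746 = 23.839 A.
P = V_p I_p = 240 × 23.839 = 5720 W.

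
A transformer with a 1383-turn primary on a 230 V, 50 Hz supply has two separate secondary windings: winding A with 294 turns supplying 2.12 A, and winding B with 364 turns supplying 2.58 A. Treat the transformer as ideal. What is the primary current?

I_p ≈ 1.13 A

V_A = 230 × 294/1383 = 48.894 V; V_B = 230 × 364/1383 = 60.535 V.
P_out = V_A I_A + V_B I_B = 48.894×2.12 + 60.535×2.58 = 103.65 + 156.18 = 259.84 W.
Ideal ⇒ P_in = P_out, so I_p = P_out/V_p = 259.84/230 = 1.13 A.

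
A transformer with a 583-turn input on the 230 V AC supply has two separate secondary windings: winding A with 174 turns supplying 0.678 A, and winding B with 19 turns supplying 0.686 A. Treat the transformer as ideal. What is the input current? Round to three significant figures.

I_in ≈ 0.225 A

V_A = 230 × 174/583 = 68.645 V; V_B = 230 × 19/583 = 7.4957 V.
P_out = V_A I_A + V_B I_B = 68.645×0.678 + 7.4957×0.686 = 46.541 + 5.1421 = 51.683 W.
Ideal ⇒ P_in = P_out, so I_in = P_out/V_in = 51.683/230 = 0.225 A.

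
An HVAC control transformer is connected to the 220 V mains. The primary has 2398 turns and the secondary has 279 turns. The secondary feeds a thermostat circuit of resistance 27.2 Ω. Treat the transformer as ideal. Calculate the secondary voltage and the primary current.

V_s ≈ 25.6 V, I_p ≈ 0.109 A

V_s = V_p × N_s/N_p = 220 × 279/2398 = 25.596 V.
I_s = V_s/R = 25.596/27.2 = 0.94104 A.
I_p = I_s × N_s/N_p = 0.94104 × 279/2398 = 0.109 A.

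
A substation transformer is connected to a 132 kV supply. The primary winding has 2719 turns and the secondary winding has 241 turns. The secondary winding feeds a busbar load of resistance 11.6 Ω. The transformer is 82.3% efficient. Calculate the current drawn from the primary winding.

I_p ≈ 109 A

V_s = 132000 × 241/2719 = 11700 V.
I_s = V_s/R = 11700/11.6 = 1008.6 A.
P_out = V_s I_s = 11700 × 1008.6 = 1.1801×10^7 W.
P_in = P_out/η = 1.1801×10^7/0.823 = 1.4339×10^7 W.
I_p = P_in/V_p = 1.4339×10^7/132000 = 109 A.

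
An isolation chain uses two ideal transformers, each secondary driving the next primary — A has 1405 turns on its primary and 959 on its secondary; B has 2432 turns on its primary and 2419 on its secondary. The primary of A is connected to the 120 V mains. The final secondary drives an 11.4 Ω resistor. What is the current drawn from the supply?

I_supply ≈ 4.85 A

Secondary of A: V = 120.00 × 959/1405 = 81.907 V.
Secondary of B: V = 81.907 × 2419/2432 = 81.470 V.
I_load = 81.470/11.4 = 7.1465 A, so P_out = 81.470 × 7.1465 = 582.22 W.
All ideal ⇒ P_in = P_out, so I_supply = 582.22/120 = 4.85 A.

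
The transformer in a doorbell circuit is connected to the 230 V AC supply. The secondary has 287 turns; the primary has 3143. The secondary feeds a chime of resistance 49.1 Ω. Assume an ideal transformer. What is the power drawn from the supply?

V_s = V_p × N_s/N_p = 230 × 287/3143 = 21.002 V.
I_s = V_s/R = 21.002/49.1 = 0.42774 A.
I_p = I_s × N_s/N_p = 0.42774 × 287/3143 = 0.039059 A.
P = V_p I_p = 230 × 0.039059 = 8.98 W.

P ≈ 8.98 W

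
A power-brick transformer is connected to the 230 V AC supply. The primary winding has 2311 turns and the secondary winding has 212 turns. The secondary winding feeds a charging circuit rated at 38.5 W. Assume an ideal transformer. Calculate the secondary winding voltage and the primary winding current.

V_s = V_p × N_s/N_p = 230 × 212/2311 = 21.099 V.
I_s = P/V_s = 38.5/21.099 = 1.8247 A.
I_p = I_s × N_s/N_p = 1.8247 × 212/2311 = 0.167 A.

V_s ≈ 21.1 V, I_p ≈ 0.167 A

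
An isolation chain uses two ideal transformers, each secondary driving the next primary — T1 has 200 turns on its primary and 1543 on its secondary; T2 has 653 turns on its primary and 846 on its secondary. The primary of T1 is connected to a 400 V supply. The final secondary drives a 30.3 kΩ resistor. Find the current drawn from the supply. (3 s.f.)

Secondary of T1: V = 400.00 × 1543/200 = 3086.0 V.
Secondary of T2: V = 3086.0 × 846/653 = 3998.1 V.
I_load = 3998.1/30300 = 0.13195 A, so P_out = 3998.1 × 0.13195 = 527.55 W.
All ideal ⇒ P_in = P_out, so I_supply = 527.55/400 = 1.32 A.

I_supply ≈ 1.32 A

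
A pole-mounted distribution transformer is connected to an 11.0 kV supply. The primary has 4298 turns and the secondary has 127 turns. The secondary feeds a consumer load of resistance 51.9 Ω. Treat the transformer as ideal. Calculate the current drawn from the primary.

V_s = V_p × N_s/N_p = 11000 × 127/4298 = 325.03 V.
I_s = V_s/R = 325.03/51.9 = 6.2627 A.
For an ideal transformer I_p N_p = I_s N_s, so I_p = 6.2627 × 127/4298 = 0.185 A.

I_p ≈ 0.185 A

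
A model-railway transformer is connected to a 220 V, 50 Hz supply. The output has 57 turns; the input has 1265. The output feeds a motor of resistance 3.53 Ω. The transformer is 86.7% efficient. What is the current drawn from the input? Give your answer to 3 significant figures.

V_out = 220 × 57/1265 = 9.9130 V.
I_out = V_out/R = 9.9130/3.53 = 2.8082 A.
P_out = V_out I_out = 9.9130 × 2.8082 = 27.838 W.
P_in = P_out/η = 27.838/0.867 = 32.109 W.
I_in = P_in/V_in = 32.109/220 = 0.146 A.

I_in ≈ 0.146 A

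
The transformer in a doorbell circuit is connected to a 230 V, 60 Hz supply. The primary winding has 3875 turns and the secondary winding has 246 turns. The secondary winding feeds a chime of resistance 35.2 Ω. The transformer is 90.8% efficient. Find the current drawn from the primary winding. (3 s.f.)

I_p ≈ 0.0290 A

V_s = 230 × 246/3875 = 14.601 V.
I_s = V_s/R = 14.601/35.2 = 0.41481 A.
P_out = V_s I_s = 14.601 × 0.41481 = 6.0568 W.
P_in = P_out/η = 6.0568/0.908 = 6.6704 W.
I_p = P_in/V_p = 6.6704/230 = 0.0290 A.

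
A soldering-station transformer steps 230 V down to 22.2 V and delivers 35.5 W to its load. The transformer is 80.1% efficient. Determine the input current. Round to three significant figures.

I_in ≈ 0.193 A

P_in = P_out/η = 35.5/0.801 = 44.320 W.
I_in = P_in/V_in = 44.320/230 = 0.193 A.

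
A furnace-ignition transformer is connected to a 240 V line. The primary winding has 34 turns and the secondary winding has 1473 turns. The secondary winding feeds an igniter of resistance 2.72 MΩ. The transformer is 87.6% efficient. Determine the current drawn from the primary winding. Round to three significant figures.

V_s = 240 × 1473/34 = 10398 V.
I_s = V_s/R = 10398/(2.72×10^6) = 0.0038227 A.
P_out = V_s I_s = 10398 × 0.0038227 = 39.747 W.
P_in = P_out/η = 39.747/0.876 = 45.373 W.
I_p = P_in/V_p = 45.373/240 = 0.189 A.

I_p ≈ 0.189 A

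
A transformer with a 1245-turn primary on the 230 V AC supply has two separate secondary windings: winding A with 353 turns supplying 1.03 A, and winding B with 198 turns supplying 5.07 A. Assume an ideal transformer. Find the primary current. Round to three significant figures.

V_A = 230 × 353/1245 = 65.213 V; V_B = 230 × 198/1245 = 36.578 V.
P_out = V_A I_A + V_B I_B = 65.213×1.03 + 36.578×5.07 = 67.169 + 185.45 = 252.62 W.
Ideal ⇒ P_in = P_out, so I_p = P_out/V_p = 252.62/230 = 1.10 A.

I_p ≈ 1.10 A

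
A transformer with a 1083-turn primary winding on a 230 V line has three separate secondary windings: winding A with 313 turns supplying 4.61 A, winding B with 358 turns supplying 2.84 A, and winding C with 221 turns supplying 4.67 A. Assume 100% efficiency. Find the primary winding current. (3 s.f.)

V_A = 230 × 313/1083 = 66.473 V; V_B = 230 × 358/1083 = 76.030 V; V_C = 230 × 221/1083 = 46.934 V.
P_out = V_A I_A + V_B I_B + V_C I_C = 66.473×4.61 + 76.030×2.84 + 46.934×4.67 = 306.44 + 215.92 + 219.18 = 741.55 W.
Ideal ⇒ P_in = P_out, so I_p = P_out/V_p = 741.55/230 = 3.22 A.

I_p ≈ 3.22 A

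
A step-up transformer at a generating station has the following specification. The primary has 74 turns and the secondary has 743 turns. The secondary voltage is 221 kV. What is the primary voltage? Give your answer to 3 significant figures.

V_p/V_s = N_p/N_s, so V_p = 221000 × 74/743 = 22000 V.

V_p ≈ 22000 V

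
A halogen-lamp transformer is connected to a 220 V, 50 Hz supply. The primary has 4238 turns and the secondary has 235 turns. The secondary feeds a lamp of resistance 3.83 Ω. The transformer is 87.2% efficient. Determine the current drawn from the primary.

V_s = 220 × 235/4238 = 12.199 V.
I_s = V_s/R = 12.199/3.83 = 3.1852 A.
P_out = V_s I_s = 12.199 × 3.1852 = 38.856 W.
P_in = P_out/η = 38.856/0.872 = 44.560 W.
I_p = P_in/V_p = 44.560/220 = 0.203 A.

I_p ≈ 0.203 A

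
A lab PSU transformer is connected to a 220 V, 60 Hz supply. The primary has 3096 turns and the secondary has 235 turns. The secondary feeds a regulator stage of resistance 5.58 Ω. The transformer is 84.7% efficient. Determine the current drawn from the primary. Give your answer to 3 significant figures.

I_p ≈ 0.268 A

V_s = 220 × 235/3096 = 16.699 V.
I_s = V_s/R = 16.699/5.58 = 2.9926 A.
P_out = V_s I_s = 16.699 × 2.9926 = 49.974 W.
P_in = P_out/η = 49.974/0.847 = 59.001 W.
I_p = P_in/V_p = 59.001/220 = 0.268 A.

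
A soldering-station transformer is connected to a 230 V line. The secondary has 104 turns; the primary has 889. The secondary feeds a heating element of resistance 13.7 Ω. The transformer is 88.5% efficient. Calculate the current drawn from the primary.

I_p ≈ 0.260 A

V_s = 230 × 104/889 = 26.907 V.
I_s = V_s/R = 26.907/13.7 = 1.9640 A.
P_out = V_s I_s = 26.907 × 1.9640 = 52.844 W.
P_in = P_out/η = 52.844/0.885 = 59.711 W.
I_p = P_in/V_p = 59.711/230 = 0.260 A.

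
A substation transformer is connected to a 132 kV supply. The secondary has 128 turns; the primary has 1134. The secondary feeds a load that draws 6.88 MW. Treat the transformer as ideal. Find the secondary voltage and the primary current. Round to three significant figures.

V_s = V_p × N_s/N_p = 132000 × 128/1134 = 14899 V.
I_s = P/V_s = 6.88×10^6/14899 = 461.76 A.
I_p = I_s × N_s/N_p = 461.76 × 128/1134 = 52.1 A.

V_s ≈ 14900 V, I_p ≈ 52.1 A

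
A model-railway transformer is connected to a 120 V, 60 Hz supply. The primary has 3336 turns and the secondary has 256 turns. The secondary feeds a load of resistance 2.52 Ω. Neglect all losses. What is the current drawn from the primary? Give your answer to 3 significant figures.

I_p ≈ 0.280 A

V_s = V_p × N_s/N_p = 120 × 256/3336 = 9.2086 V.
I_s = V_s/R = 9.2086/2.52 = 3.6542 A.
For an ideal transformer I_p N_p = I_s N_s, so I_p = 3.6542 × 256/3336 = 0.280 A.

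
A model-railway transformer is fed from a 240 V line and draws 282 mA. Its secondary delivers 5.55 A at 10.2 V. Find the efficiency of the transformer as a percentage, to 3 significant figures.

η ≈ 83.6%

P_in = 240 × 0.282 = 67.6800 W.
P_out = 10.2 × 5.55 = 56.6100 W.
η = P_out/P_in = 56.6100/67.6800 = 0.836.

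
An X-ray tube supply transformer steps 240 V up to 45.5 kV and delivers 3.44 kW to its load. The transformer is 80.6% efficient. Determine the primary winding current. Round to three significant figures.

P_in = P_out/η = 3440/0.806 = 4268.0 W.
I_p = P_in/V_p = 4268.0/240 = 17.8 A.

I_p ≈ 17.8 A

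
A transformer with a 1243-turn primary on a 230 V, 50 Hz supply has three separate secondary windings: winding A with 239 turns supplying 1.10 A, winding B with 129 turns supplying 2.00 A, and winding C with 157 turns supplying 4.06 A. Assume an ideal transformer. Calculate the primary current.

V_A = 230 × 239/1243 = 44.224 V; V_B = 230 × 129/1243 = 23.870 V; V_C = 230 × 157/1243 = 29.051 V.
P_out = V_A I_A + V_B I_B + V_C I_C = 44.224×1.10 + 23.870×2.00 + 29.051×4.06 = 48.646 + 47.739 + 117.95 = 214.33 W.
Ideal ⇒ P_in = P_out, so I_p = P_out/V_p = 214.33/230 = 0.932 A.

I_p ≈ 0.932 A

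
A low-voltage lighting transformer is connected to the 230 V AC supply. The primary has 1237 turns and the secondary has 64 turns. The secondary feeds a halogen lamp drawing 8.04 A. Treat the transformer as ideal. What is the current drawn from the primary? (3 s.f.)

I_p ≈ 0.416 A

For an ideal transformer I_p N_p = I_s N_s, so I_p = 8.04 × 64/1237 = 0.416 A.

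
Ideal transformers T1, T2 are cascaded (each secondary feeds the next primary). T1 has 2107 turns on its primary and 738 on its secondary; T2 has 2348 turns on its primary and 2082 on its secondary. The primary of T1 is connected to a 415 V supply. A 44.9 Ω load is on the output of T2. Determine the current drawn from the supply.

I_supply ≈ 0.892 A

After T1: V = 415.00 × 738/2107 = 145.36 V.
After T2: V = 145.36 × 2082/2348 = 128.89 V.
I_load = 128.89/44.9 = 2.8706 A, so P_out = 128.89 × 2.8706 = 370.00 W.
All ideal ⇒ P_in = P_out, so I_supply = 370.00/415 = 0.892 A.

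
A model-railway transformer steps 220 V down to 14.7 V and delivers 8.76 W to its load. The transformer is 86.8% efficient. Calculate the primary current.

P_in = P_out/η = 8.76/0.868 = 10.092 W.
I_p = P_in/V_p = 10.092/220 = 0.0459 A.

I_p ≈ 0.0459 A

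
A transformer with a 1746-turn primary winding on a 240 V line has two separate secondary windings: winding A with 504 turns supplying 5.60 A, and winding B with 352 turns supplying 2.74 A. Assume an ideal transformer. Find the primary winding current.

I_p ≈ 2.17 A

V_A = 240 × 504/1746 = 69.278 V; V_B = 240 × 352/1746 = 48.385 V.
P_out = V_A I_A + V_B I_B = 69.278×5.60 + 48.385×2.74 = 387.96 + 132.57 = 520.53 W.
Ideal ⇒ P_in = P_out, so I_p = P_out/V_p = 520.53/240 = 2.17 A.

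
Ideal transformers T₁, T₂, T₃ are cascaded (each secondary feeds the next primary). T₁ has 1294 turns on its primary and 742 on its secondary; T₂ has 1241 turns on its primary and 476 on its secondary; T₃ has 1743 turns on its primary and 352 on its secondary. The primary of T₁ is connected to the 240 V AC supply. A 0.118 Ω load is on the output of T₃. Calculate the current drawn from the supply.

Secondary of T₁: V = 240.00 × 742/1294 = 137.62 V.
Secondary of T₂: V = 137.62 × 476/1241 = 52.786 V.
Secondary of T₃: V = 52.786 × 352/1743 = 10.660 V.
I_load = 10.660/0.118 = 90.340 A, so P_out = 10.660 × 90.340 = 963.03 W.
All ideal ⇒ P_in = P_out, so I_supply = 963.03/240 = 4.01 A.

I_supply ≈ 4.01 A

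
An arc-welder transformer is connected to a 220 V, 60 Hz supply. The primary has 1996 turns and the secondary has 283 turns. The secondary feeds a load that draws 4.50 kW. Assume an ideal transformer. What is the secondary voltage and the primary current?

V_s = V_p × N_s/N_p = 220 × 283/1996 = 31.192 V.
I_s = P/V_s = 4500/31.192 = 144.27 A.
I_p = I_s × N_s/N_p = 144.27 × 283/1996 = 20.5 A.

V_s ≈ 31.2 V, I_p ≈ 20.5 A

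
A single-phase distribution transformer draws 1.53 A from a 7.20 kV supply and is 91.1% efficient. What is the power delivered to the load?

P_in = V_in I_in = 7200 × 1.53 = 11016 W.
P_out = η P_in = 0.911 × 11016 = 10000 W.

P_out ≈ 10000 W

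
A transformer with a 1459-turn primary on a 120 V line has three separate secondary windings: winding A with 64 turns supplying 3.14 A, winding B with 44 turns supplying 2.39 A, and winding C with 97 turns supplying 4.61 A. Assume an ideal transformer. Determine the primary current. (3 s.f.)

I_p ≈ 0.516 A

V_A = 120 × 64/1459 = 5.2639 V; V_B = 120 × 44/1459 = 3.6189 V; V_C = 120 × 97/1459 = 7.9781 V.
P_out = V_A I_A + V_B I_B + V_C I_C = 5.2639×3.14 + 3.6189×2.39 + 7.9781×4.61 = 16.529 + 8.6492 + 36.779 = 61.957 W.
Ideal ⇒ P_in = P_out, so I_p = P_out/V_p = 61.957/120 = 0.516 A.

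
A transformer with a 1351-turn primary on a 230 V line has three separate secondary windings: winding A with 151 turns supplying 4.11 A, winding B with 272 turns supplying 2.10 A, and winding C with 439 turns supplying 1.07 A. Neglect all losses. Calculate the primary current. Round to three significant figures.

V_A = 230 × 151/1351 = 25.707 V; V_B = 230 × 272/1351 = 46.306 V; V_C = 230 × 439/1351 = 74.737 V.
P_out = V_A I_A + V_B I_B + V_C I_C = 25.707×4.11 + 46.306×2.10 + 74.737×1.07 = 105.66 + 97.244 + 79.969 = 282.87 W.
Ideal ⇒ P_in = P_out, so I_p = P_out/V_p = 282.87/230 = 1.23 A.

I_p ≈ 1.23 A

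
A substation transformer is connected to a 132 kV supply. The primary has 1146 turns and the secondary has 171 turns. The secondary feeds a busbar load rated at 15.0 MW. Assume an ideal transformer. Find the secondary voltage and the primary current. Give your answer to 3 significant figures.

V_s ≈ 19700 V, I_p ≈ 114 A

V_s = V_p × N_s/N_p = 132000 × 171/1146 = 19696 V.
I_s = P/V_s = 1.50×10^7/19696 = 761.56 A.
I_p = I_s × N_s/N_p = 761.56 × 171/1146 = 114 A.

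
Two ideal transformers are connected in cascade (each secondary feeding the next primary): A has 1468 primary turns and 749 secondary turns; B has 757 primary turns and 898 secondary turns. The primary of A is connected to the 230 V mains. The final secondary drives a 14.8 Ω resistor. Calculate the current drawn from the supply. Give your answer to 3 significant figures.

I_supply ≈ 5.69 A

Secondary of A: V = 230.00 × 749/1468 = 117.35 V.
Secondary of B: V = 117.35 × 898/757 = 139.21 V.
I_load = 139.21/14.8 = 9.4059 A, so P_out = 139.21 × 9.4059 = 1309.4 W.
All ideal ⇒ P_in = P_out, so I_supply = 1309.4/230 = 5.69 A.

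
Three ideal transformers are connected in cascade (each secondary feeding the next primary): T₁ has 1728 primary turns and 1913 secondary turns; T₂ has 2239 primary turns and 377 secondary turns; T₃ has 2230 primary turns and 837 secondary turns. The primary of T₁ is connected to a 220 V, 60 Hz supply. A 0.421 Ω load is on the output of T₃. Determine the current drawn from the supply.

I_supply ≈ 2.56 A

After T₁: V = 220.00 × 1913/1728 = 243.55 V.
After T₂: V = 243.55 × 377/2239 = 41.009 V.
After T₃: V = 41.009 × 837/2230 = 15.392 V.
I_load = 15.392/0.421 = 36.561 A, so P_out = 15.392 × 36.561 = 562.76 W.
All ideal ⇒ P_in = P_out, so I_supply = 562.76/220 = 2.56 A.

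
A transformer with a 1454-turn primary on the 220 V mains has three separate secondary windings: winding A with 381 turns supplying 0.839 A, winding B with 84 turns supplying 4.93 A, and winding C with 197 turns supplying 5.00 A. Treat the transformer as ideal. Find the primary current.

I_p ≈ 1.18 A

V_A = 220 × 381/1454 = 57.648 V; V_B = 220 × 84/1454 = 12.710 V; V_C = 220 × 197/1454 = 29.807 V.
P_out = V_A I_A + V_B I_B + V_C I_C = 57.648×0.839 + 12.710×4.93 + 29.807×5.00 = 48.367 + 62.659 + 149.04 = 260.06 W.
Ideal ⇒ P_in = P_out, so I_p = P_out/V_p = 260.06/220 = 1.18 A.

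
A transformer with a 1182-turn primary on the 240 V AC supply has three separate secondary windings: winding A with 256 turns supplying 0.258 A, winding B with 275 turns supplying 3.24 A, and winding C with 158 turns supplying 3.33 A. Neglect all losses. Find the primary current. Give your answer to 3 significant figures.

V_A = 240 × 256/1182 = 51.980 V; V_B = 240 × 275/1182 = 55.838 V; V_C = 240 × 158/1182 = 32.081 V.
P_out = V_A I_A + V_B I_B + V_C I_C = 51.980×0.258 + 55.838×3.24 + 32.081×3.33 = 13.411 + 180.91 + 106.83 = 301.15 W.
Ideal ⇒ P_in = P_out, so I_p = P_out/V_p = 301.15/240 = 1.25 A.

I_p ≈ 1.25 A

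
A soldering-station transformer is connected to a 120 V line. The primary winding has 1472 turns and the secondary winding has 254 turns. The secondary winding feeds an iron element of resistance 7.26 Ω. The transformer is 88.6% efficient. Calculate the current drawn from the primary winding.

I_p ≈ 0.555 A

V_s = 120 × 254/1472 = 20.707 V.
I_s = V_s/R = 20.707/7.26 = 2.8521 A.
P_out = V_s I_s = 20.707 × 2.8521 = 59.058 W.
P_in = P_out/η = 59.058/0.886 = 66.657 W.
I_p = P_in/V_p = 66.657/120 = 0.555 A.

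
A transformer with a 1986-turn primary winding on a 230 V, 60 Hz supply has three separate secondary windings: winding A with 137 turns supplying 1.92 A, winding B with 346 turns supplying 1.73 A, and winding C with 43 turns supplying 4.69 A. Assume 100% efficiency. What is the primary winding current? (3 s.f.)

V_A = 230 × 137/1986 = 15.866 V; V_B = 230 × 346/1986 = 40.070 V; V_C = 230 × 43/1986 = 4.9799 V.
P_out = V_A I_A + V_B I_B + V_C I_C = 15.866×1.92 + 40.070×1.73 + 4.9799×4.69 = 30.463 + 69.322 + 23.356 = 123.14 W.
Ideal ⇒ P_in = P_out, so I_p = P_out/V_p = 123.14/230 = 0.535 A.

I_p ≈ 0.535 A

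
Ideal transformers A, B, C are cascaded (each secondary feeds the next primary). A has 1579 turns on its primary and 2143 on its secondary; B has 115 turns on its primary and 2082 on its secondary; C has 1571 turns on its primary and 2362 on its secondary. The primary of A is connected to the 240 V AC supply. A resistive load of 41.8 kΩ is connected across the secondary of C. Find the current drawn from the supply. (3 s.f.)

I_supply ≈ 7.84 A

After A: V = 240.00 × 2143/1579 = 325.73 V.
After B: V = 325.73 × 2082/115 = 5897.0 V.
After C: V = 5897.0 × 2362/1571 = 8866.2 V.
I_load = 8866.2/41800 = 0.21211 A, so P_out = 8866.2 × 0.21211 = 1880.6 W.
All ideal ⇒ P_in = P_out, so I_supply = 1880.6/240 = 7.84 A.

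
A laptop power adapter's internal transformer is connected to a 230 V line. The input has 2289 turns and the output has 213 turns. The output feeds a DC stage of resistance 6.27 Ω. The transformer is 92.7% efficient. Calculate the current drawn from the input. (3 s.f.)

I_in ≈ 0.343 A

V_out = 230 × 213/2289 = 21.402 V.
I_out = V_out/R = 21.402/6.27 = 3.4135 A.
P_out = V_out I_out = 21.402 × 3.4135 = 73.056 W.
P_in = P_out/η = 73.056/0.927 = 78.809 W.
I_in = P_in/V_in = 78.809/230 = 0.343 A.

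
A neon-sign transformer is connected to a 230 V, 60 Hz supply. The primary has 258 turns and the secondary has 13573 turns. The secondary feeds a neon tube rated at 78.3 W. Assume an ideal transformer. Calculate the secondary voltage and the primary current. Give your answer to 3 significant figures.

V_s ≈ 12100 V, I_p ≈ 0.340 A

V_s = V_p × N_s/N_p = 230 × 13573/258 = 12100 V.
I_s = P/V_s = 78.3/12100 = 0.0064711 A.
I_p = I_s × N_s/N_p = 0.0064711 × 13573/258 = 0.340 A.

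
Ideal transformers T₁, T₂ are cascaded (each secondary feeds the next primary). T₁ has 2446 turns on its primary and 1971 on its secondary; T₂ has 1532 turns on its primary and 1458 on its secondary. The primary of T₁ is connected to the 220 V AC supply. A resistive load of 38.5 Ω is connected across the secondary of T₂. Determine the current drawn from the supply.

I_supply ≈ 3.36 A

After T₁: V = 220.00 × 1971/2446 = 177.28 V.
After T₂: V = 177.28 × 1458/1532 = 168.71 V.
I_load = 168.71/38.5 = 4.3822 A, so P_out = 168.71 × 4.3822 = 739.34 W.
All ideal ⇒ P_in = P_out, so I_supply = 739.34/220 = 3.36 A.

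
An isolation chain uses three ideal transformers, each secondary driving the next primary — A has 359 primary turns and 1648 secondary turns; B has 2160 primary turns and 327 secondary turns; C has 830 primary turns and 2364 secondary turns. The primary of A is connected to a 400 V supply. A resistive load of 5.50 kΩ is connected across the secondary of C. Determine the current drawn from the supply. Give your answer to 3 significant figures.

I_supply ≈ 0.285 A

After A: V = 400.00 × 1648/359 = 1836.2 V.
After B: V = 1836.2 × 327/2160 = 277.98 V.
After C: V = 277.98 × 2364/830 = 791.75 V.
I_load = 791.75/5500 = 0.14395 A, so P_out = 791.75 × 0.14395 = 113.97 W.
All ideal ⇒ P_in = P_out, so I_supply = 113.97/400 = 0.285 A.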